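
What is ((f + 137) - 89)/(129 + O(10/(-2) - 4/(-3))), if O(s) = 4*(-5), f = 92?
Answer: 140/109 ≈ 1.2844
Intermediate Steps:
O(s) = -20
((f + 137) - 89)/(129 + O(10/(-2) - 4/(-3))) = ((92 + 137) - 89)/(129 - 20) = (229 - 89)/109 = 140*(1/109) = 140/109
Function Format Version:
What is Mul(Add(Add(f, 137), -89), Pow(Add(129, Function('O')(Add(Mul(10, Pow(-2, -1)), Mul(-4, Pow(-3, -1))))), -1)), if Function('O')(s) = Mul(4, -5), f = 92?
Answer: Rational(140, 109) ≈ 1.2844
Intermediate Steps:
Function('O')(s) = -20
Mul(Add(Add(f, 137), -89), Pow(Add(129, Function('O')(Add(Mul(10, Pow(-2, -1)), Mul(-4, Pow(-3, -1))))), -1)) = Mul(Add(Add(92, 137), -89), Pow(Add(129, -20), -1)) = Mul(Add(229, -89), Pow(109, -1)) = Mul(140, Rational(1, 109)) = Rational(140, 109)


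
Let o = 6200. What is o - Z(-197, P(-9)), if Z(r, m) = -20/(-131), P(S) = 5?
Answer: 812180/131 ≈ 6199.8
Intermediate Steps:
Z(r, m) = 20/131 (Z(r, m) = -20*(-1/131) = 20/131)
o - Z(-197, P(-9)) = 6200 - 1*20/131 = 6200 - 20/131 = 812180/131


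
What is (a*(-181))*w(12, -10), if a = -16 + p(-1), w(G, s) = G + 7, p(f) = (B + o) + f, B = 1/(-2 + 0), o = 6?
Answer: 79097/2 ≈ 39549.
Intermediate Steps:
B = -½ (B = 1/(-2) = -½ ≈ -0.50000)
p(f) = 11/2 + f (p(f) = (-½ + 6) + f = 11/2 + f)
w(G, s) = 7 + G
a = -23/2 (a = -16 + (11/2 - 1) = -16 + 9/2 = -23/2 ≈ -11.500)
(a*(-181))*w(12, -10) = (-23/2*(-181))*(7 + 12) = (4163/2)*19 = 79097/2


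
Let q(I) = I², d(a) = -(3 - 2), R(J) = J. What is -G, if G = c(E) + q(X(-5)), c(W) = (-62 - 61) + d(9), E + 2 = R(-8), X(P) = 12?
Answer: -20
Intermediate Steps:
E = -10 (E = -2 - 8 = -10)
d(a) = -1 (d(a) = -1*1 = -1)
c(W) = -124 (c(W) = (-62 - 61) - 1 = -123 - 1 = -124)
G = 20 (G = -124 + 12² = -124 + 144 = 20)
-G = -1*20 = -20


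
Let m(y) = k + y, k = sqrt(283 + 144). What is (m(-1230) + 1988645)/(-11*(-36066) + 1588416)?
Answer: 1987415/1985142 + sqrt(427)/1985142 ≈ 1.0012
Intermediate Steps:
k = sqrt(427) ≈ 20.664
m(y) = y + sqrt(427) (m(y) = sqrt(427) + y = y + sqrt(427))
(m(-1230) + 1988645)/(-11*(-36066) + 1588416) = ((-1230 + sqrt(427)) + 1988645)/(-11*(-36066) + 1588416) = (1987415 + sqrt(427))/(396726 + 1588416) = (1987415 + sqrt(427))/1985142 = (1987415 + sqrt(427))*(1/1985142) = 1987415/1985142 + sqrt(427)/1985142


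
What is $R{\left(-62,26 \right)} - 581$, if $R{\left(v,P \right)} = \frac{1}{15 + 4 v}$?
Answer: $- \frac{135374}{233} \approx -581.0$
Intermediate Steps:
$R{\left(-62,26 \right)} - 581 = \frac{1}{15 + 4 \left(-62\right)} - 581 = \frac{1}{15 - 248} - 581 = \frac{1}{-233} - 581 = - \frac{1}{233} - 581 = - \frac{135374}{233}$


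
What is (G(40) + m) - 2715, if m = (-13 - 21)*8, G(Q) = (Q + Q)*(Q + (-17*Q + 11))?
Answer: -53307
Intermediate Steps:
G(Q) = 2*Q*(11 - 16*Q) (G(Q) = (2*Q)*(Q + (11 - 17*Q)) = (2*Q)*(11 - 16*Q) = 2*Q*(11 - 16*Q))
m = -272 (m = -34*8 = -272)
(G(40) + m) - 2715 = (2*40*(11 - 16*40) - 272) - 2715 = (2*40*(11 - 640) - 272) - 2715 = (2*40*(-629) - 272) - 2715 = (-50320 - 272) - 2715 = -50592 - 2715 = -53307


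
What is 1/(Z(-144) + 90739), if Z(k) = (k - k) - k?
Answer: 1/90883 ≈ 1.1003e-5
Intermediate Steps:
Z(k) = -k (Z(k) = 0 - k = -k)
1/(Z(-144) + 90739) = 1/(-1*(-144) + 90739) = 1/(144 + 90739) = 1/90883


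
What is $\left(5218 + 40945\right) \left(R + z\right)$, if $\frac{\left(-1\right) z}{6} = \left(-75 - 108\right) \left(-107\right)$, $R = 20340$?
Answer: $-4484550798$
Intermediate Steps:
$z = -117486$ ($z = - 6 \left(-75 - 108\right) \left(-107\right) = - 6 \left(\left(-183\right) \left(-107\right)\right) = \left(-6\right) 19581 = -117486$)
$\left(5218 + 40945\right) \left(R + z\right) = \left(5218 + 40945\right) \left(20340 - 117486\right) = 46163 \left(-97146\right) = -4484550798$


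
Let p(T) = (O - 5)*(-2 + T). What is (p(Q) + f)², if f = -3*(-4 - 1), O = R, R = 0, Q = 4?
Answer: 25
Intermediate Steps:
O = 0
p(T) = 10 - 5*T (p(T) = (0 - 5)*(-2 + T) = -5*(-2 + T) = 10 - 5*T)
f = 15 (f = -3*(-5) = 15)
(p(Q) + f)² = ((10 - 5*4) + 15)² = ((10 - 20) + 15)² = (-10 + 15)² = 5² = 25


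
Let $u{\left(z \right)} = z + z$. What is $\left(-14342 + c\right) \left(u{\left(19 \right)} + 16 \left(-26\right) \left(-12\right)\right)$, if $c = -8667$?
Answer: $-115735270$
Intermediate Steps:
$u{\left(z \right)} = 2 z$
$\left(-14342 + c\right) \left(u{\left(19 \right)} + 16 \left(-26\right) \left(-12\right)\right) = \left(-14342 - 8667\right) \left(2 \cdot 19 + 16 \left(-26\right) \left(-12\right)\right) = - 23009 \left(38 - -4992\right) = - 23009 \left(38 + 4992\right) = \left(-23009\right) 5030 = -115735270$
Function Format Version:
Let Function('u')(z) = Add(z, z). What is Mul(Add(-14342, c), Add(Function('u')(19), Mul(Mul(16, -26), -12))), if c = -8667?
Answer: -115735270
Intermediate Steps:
Function('u')(z) = Mul(2, z)
Mul(Add(-14342, c), Add(Function('u')(19), Mul(Mul(16, -26), -12))) = Mul(Add(-14342, -8667), Add(Mul(2, 19), Mul(Mul(16, -26), -12))) = Mul(-23009, Add(38, Mul(-416, -12))) = Mul(-23009, Add(38, 4992)) = Mul(-23009, 5030) = -115735270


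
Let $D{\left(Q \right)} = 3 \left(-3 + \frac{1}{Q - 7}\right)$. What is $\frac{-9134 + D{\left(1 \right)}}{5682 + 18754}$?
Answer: $- \frac{18287}{48872} \approx -0.37418$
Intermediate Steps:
$D{\left(Q \right)} = -9 + \frac{3}{-7 + Q}$ ($D{\left(Q \right)} = 3 \left(-3 + \frac{1}{-7 + Q}\right) = -9 + \frac{3}{-7 + Q}$)
$\frac{-9134 + D{\left(1 \right)}}{5682 + 18754} = \frac{-9134 + \frac{3 \left(22 - 3\right)}{-7 + 1}}{5682 + 18754} = \frac{-9134 + \frac{3 \left(22 - 3\right)}{-6}}{24436} = \left(-9134 + 3 \left(- \frac{1}{6}\right) 19\right) \frac{1}{24436} = \left(-9134 - \frac{19}{2}\right) \frac{1}{24436} = \left(- \frac{18287}{2}\right) \frac{1}{24436} = - \frac{18287}{48872}$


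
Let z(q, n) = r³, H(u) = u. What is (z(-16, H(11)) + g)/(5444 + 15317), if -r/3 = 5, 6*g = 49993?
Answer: 29743/124566 ≈ 0.23877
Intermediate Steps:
g = 49993/6 (g = (⅙)*49993 = 49993/6 ≈ 8332.2)
r = -15 (r = -3*5 = -15)
z(q, n) = -3375 (z(q, n) = (-15)³ = -3375)
(z(-16, H(11)) + g)/(5444 + 15317) = (-3375 + 49993/6)/(5444 + 15317) = (29743/6)/20761 = (29743/6)*(1/20761) = 29743/124566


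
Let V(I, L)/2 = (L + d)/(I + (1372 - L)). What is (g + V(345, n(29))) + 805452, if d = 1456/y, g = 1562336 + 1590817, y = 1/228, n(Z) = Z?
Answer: 3341394617/844 ≈ 3.9590e+6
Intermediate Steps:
y = 1/228 ≈ 0.0043860
g = 3153153
d = 331968 (d = 1456/(1/228) = 1456*228 = 331968)
V(I, L) = 2*(331968 + L)/(1372 + I - L) (V(I, L) = 2*((L + 331968)/(I + (1372 - L))) = 2*((331968 + L)/(1372 + I - L)) = 2*(331968 + L)/(1372 + I - L))
(g + V(345, n(29))) + 805452 = (3153153 + 2*(331968 + 29)/(1372 + 345 - 1*29)) + 805452 = (3153153 + 2*331997/(1372 + 345 - 29)) + 805452 = (3153153 + 2*331997/1688) + 805452 = (3153153 + 2*(1/1688)*331997) + 805452 = (3153153 + 331997/844) + 805452 = 2661593129/844 + 805452 = 3341394617/844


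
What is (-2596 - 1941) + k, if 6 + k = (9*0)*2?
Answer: -4543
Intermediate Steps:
k = -6 (k = -6 + (9*0)*2 = -6 + 0*2 = -6 + 0 = -6)
(-2596 - 1941) + k = (-2596 - 1941) - 6 = -4537 - 6 = -4543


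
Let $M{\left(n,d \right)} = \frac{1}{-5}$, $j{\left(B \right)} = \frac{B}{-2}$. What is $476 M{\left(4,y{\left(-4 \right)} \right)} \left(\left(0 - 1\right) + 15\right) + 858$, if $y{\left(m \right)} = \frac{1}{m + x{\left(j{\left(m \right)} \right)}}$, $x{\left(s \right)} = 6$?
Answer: $- \frac{2374}{5} \approx -474.8$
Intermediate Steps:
$j{\left(B \right)} = - \frac{B}{2}$ ($j{\left(B \right)} = B \left(- \frac{1}{2}\right) = - \frac{B}{2}$)
$y{\left(m \right)} = \frac{1}{6 + m}$ ($y{\left(m \right)} = \frac{1}{m + 6} = \frac{1}{6 + m}$)
$M{\left(n,d \right)} = - \frac{1}{5}$
$476 M{\left(4,y{\left(-4 \right)} \right)} \left(\left(0 - 1\right) + 15\right) + 858 = 476 \left(- \frac{\left(0 - 1\right) + 15}{5}\right) + 858 = 476 \left(- \frac{-1 + 15}{5}\right) + 858 = 476 \left(\left(- \frac{1}{5}\right) 14\right) + 858 = 476 \left(- \frac{14}{5}\right) + 858 = - \frac{6664}{5} + 858 = - \frac{2374}{5}$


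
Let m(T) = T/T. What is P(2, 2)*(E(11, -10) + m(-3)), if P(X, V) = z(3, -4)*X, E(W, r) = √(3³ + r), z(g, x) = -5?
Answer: -10 - 10*√17 ≈ -51.231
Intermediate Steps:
E(W, r) = √(27 + r)
m(T) = 1
P(X, V) = -5*X
P(2, 2)*(E(11, -10) + m(-3)) = (-5*2)*(√(27 - 10) + 1) = -10*(√17 + 1) = -10*(1 + √17) = -10 - 10*√17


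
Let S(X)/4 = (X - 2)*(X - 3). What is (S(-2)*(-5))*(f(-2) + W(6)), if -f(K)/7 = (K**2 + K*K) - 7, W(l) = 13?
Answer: -2400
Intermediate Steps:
f(K) = 49 - 14*K**2 (f(K) = -7*((K**2 + K*K) - 7) = -7*((K**2 + K**2) - 7) = -7*(2*K**2 - 7) = -7*(-7 + 2*K**2) = 49 - 14*K**2)
S(X) = 4*(-3 + X)*(-2 + X) (S(X) = 4*((X - 2)*(X - 3)) = 4*((-2 + X)*(-3 + X)) = 4*((-3 + X)*(-2 + X)) = 4*(-3 + X)*(-2 + X))
(S(-2)*(-5))*(f(-2) + W(6)) = ((24 - 20*(-2) + 4*(-2)**2)*(-5))*((49 - 14*(-2)**2) + 13) = ((24 + 40 + 4*4)*(-5))*((49 - 14*4) + 13) = ((24 + 40 + 16)*(-5))*((49 - 56) + 13) = (80*(-5))*(-7 + 13) = -400*6 = -2400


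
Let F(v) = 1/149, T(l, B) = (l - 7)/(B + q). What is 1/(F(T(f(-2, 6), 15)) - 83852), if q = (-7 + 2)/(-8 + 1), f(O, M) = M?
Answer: -149/12493947 ≈ -1.1926e-5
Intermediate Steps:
q = 5/7 (q = -5/(-7) = -5*(-1/7) = 5/7 ≈ 0.71429)
T(l, B) = (-7 + l)/(5/7 + B) (T(l, B) = (l - 7)/(B + 5/7) = (-7 + l)/(5/7 + B))
F(v) = 1/149
1/(F(T(f(-2, 6), 15)) - 83852) = 1/(1/149 - 83852) = 1/(-12493947/149) = -149/12493947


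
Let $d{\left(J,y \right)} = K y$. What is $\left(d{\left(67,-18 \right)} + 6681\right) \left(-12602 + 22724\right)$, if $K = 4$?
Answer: $66896298$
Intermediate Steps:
$d{\left(J,y \right)} = 4 y$
$\left(d{\left(67,-18 \right)} + 6681\right) \left(-12602 + 22724\right) = \left(4 \left(-18\right) + 6681\right) \left(-12602 + 22724\right) = \left(-72 + 6681\right) 10122 = 6609 \cdot 10122 = 66896298$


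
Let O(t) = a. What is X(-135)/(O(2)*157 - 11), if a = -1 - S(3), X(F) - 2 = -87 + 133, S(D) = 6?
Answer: -8/185 ≈ -0.043243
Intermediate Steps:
X(F) = 48 (X(F) = 2 + (-87 + 133) = 2 + 46 = 48)
a = -7 (a = -1 - 1*6 = -1 - 6 = -7)
O(t) = -7
X(-135)/(O(2)*157 - 11) = 48/(-7*157 - 11) = 48/(-1099 - 11) = 48/(-1110) = 48*(-1/1110) = -8/185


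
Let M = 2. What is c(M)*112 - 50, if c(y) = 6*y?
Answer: 1294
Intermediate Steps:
c(M)*112 - 50 = (6*2)*112 - 50 = 12*112 - 50 = 1344 - 50 = 1294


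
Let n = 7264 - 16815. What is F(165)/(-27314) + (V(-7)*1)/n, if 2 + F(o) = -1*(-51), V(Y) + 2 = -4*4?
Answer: 3379/37268002 ≈ 9.0668e-5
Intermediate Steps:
V(Y) = -18 (V(Y) = -2 - 4*4 = -2 - 16 = -18)
n = -9551
F(o) = 49 (F(o) = -2 - 1*(-51) = -2 + 51 = 49)
F(165)/(-27314) + (V(-7)*1)/n = 49/(-27314) - 18*1/(-9551) = 49*(-1/27314) - 18*(-1/9551) = -7/3902 + 18/9551 = 3379/37268002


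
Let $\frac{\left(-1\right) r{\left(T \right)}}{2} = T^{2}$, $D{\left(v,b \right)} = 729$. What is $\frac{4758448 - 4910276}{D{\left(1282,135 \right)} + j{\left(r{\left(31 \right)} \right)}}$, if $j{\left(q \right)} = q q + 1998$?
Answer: $- \frac{151828}{3696811} \approx -0.04107$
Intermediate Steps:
$r{\left(T \right)} = - 2 T^{2}$
$j{\left(q \right)} = 1998 + q^{2}$ ($j{\left(q \right)} = q^{2} + 1998 = 1998 + q^{2}$)
$\frac{4758448 - 4910276}{D{\left(1282,135 \right)} + j{\left(r{\left(31 \right)} \right)}} = \frac{4758448 - 4910276}{729 + \left(1998 + \left(- 2 \cdot 31^{2}\right)^{2}\right)} = - \frac{151828}{729 + \left(1998 + \left(\left(-2\right) 961\right)^{2}\right)} = - \frac{151828}{729 + \left(1998 + \left(-1922\right)^{2}\right)} = - \frac{151828}{729 + \left(1998 + 3694084\right)} = - \frac{151828}{729 + 3696082} = - \frac{151828}{3696811}$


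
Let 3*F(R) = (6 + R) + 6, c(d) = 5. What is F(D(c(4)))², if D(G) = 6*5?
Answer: 196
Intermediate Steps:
D(G) = 30
F(R) = 4 + R/3 (F(R) = ((6 + R) + 6)/3 = (12 + R)/3 = 4 + R/3)
F(D(c(4)))² = (4 + (⅓)*30)² = (4 + 10)² = 14² = 196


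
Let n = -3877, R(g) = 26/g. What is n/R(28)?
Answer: -54278/13 ≈ -4175.2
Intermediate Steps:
n/R(28) = -3877/(26/28) = -3877/(26*(1/28)) = -3877/13/14 = -3877*14/13 = -54278/13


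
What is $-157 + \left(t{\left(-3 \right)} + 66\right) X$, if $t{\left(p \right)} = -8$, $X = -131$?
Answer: $-7755$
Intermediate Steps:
$-157 + \left(t{\left(-3 \right)} + 66\right) X = -157 + \left(-8 + 66\right) \left(-131\right) = -157 + 58 \left(-131\right) = -157 - 7598 = -7755$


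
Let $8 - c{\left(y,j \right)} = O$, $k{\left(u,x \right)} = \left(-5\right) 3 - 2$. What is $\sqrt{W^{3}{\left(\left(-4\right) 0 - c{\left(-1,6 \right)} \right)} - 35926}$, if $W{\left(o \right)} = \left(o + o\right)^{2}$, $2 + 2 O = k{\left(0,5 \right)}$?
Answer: $\sqrt{1838229699} \approx 42875.0$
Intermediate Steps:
$k{\left(u,x \right)} = -17$ ($k{\left(u,x \right)} = -15 - 2 = -17$)
$O = - \frac{19}{2}$ ($O = -1 + \frac{1}{2} \left(-17\right) = -1 - \frac{17}{2} = - \frac{19}{2} \approx -9.5$)
$c{\left(y,j \right)} = \frac{35}{2}$ ($c{\left(y,j \right)} = 8 - - \frac{19}{2} = 8 + \frac{19}{2} = \frac{35}{2}$)
$W{\left(o \right)} = 4 o^{2}$ ($W{\left(o \right)} = \left(2 o\right)^{2} = 4 o^{2}$)
$\sqrt{W^{3}{\left(\left(-4\right) 0 - c{\left(-1,6 \right)} \right)} - 35926} = \sqrt{\left(4 \left(\left(-4\right) 0 - \frac{35}{2}\right)^{2}\right)^{3} - 35926} = \sqrt{\left(4 \left(0 - \frac{35}{2}\right)^{2}\right)^{3} - 35926} = \sqrt{\left(4 \left(- \frac{35}{2}\right)^{2}\right)^{3} - 35926} = \sqrt{\left(4 \cdot \frac{1225}{4}\right)^{3} - 35926} = \sqrt{1225^{3} - 35926} = \sqrt{1838265625 - 35926} = \sqrt{1838229699}$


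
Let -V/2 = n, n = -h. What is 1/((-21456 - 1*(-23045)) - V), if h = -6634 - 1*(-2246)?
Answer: 1/10365 ≈ 9.6478e-5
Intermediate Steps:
h = -4388 (h = -6634 + 2246 = -4388)
n = 4388 (n = -1*(-4388) = 4388)
V = -8776 (V = -2*4388 = -8776)
1/((-21456 - 1*(-23045)) - V) = 1/((-21456 - 1*(-23045)) - 1*(-8776)) = 1/((-21456 + 23045) + 8776) = 1/(1589 + 8776) = 1/10365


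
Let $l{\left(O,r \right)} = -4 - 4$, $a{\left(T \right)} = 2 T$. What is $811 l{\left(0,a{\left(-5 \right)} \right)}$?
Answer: $-6488$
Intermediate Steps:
$l{\left(O,r \right)} = -8$ ($l{\left(O,r \right)} = -4 - 4 = -8$)
$811 l{\left(0,a{\left(-5 \right)} \right)} = 811 \left(-8\right) = -6488$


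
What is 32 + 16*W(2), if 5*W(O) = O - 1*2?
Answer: 32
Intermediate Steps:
W(O) = -⅖ + O/5 (W(O) = (O - 1*2)/5 = (O - 2)/5 = (-2 + O)/5 = -⅖ + O/5)
32 + 16*W(2) = 32 + 16*(-⅖ + (⅕)*2) = 32 + 16*(-⅖ + ⅖) = 32 + 16*0 = 32 + 0 = 32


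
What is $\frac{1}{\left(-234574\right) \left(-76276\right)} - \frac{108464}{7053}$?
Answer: $- \frac{1940677631805683}{126194860388472} \approx -15.378$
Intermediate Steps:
$\frac{1}{\left(-234574\right) \left(-76276\right)} - \frac{108464}{7053} = \left(- \frac{1}{234574}\right) \left(- \frac{1}{76276}\right) - \frac{108464}{7053} = \frac{1}{17892366424} - \frac{108464}{7053} = - \frac{1940677631805683}{126194860388472}$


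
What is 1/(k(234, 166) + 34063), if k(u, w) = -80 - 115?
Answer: 1/33868 ≈ 2.9526e-5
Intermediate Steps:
k(u, w) = -195
1/(k(234, 166) + 34063) = 1/(-195 + 34063) = 1/33868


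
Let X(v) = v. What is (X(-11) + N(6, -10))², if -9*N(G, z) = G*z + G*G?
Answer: 625/9 ≈ 69.444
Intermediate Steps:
N(G, z) = -G²/9 - G*z/9 (N(G, z) = -(G*z + G*G)/9 = -(G*z + G²)/9 = -(G² + G*z)/9 = -G²/9 - G*z/9)
(X(-11) + N(6, -10))² = (-11 - ⅑*6*(6 - 10))² = (-11 - ⅑*6*(-4))² = (-11 + 8/3)² = (-25/3)² = 625/9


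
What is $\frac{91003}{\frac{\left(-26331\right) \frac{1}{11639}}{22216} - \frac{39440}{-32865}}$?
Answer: $\frac{154668144933173256}{2039443051649} \approx 75838.0$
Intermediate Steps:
$\frac{91003}{\frac{\left(-26331\right) \frac{1}{11639}}{22216} - \frac{39440}{-32865}} = \frac{91003}{\left(-26331\right) \frac{1}{11639} \cdot \frac{1}{22216} - - \frac{7888}{6573}} = \frac{91003}{\left(- \frac{26331}{11639}\right) \frac{1}{22216} + \frac{7888}{6573}} = \frac{91003}{- \frac{26331}{258572024} + \frac{7888}{6573}} = \frac{91003}{\frac{2039443051649}{1699593913752}} = 91003 \cdot \frac{1699593913752}{2039443051649} = \frac{154668144933173256}{2039443051649}$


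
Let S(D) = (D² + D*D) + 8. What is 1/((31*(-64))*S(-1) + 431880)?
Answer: 1/412040 ≈ 2.4270e-6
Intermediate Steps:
S(D) = 8 + 2*D² (S(D) = (D² + D²) + 8 = 2*D² + 8 = 8 + 2*D²)
1/((31*(-64))*S(-1) + 431880) = 1/((31*(-64))*(8 + 2*(-1)²) + 431880) = 1/(-1984*(8 + 2*1) + 431880) = 1/(-1984*(8 + 2) + 431880) = 1/(-1984*10 + 431880) = 1/(-19840 + 431880) = 1/412040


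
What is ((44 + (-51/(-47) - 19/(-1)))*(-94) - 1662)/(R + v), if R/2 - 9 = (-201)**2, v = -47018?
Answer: -3843/16901 ≈ -0.22738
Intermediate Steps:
R = 80820 (R = 18 + 2*(-201)**2 = 18 + 2*40401 = 18 + 80802 = 80820)
((44 + (-51/(-47) - 19/(-1)))*(-94) - 1662)/(R + v) = ((44 + (-51/(-47) - 19/(-1)))*(-94) - 1662)/(80820 - 47018) = ((44 + (-51*(-1/47) - 19*(-1)))*(-94) - 1662)/33802 = ((44 + (51/47 + 19))*(-94) - 1662)*(1/33802) = ((44 + 944/47)*(-94) - 1662)*(1/33802) = ((3012/47)*(-94) - 1662)*(1/33802) = (-6024 - 1662)*(1/33802) = -7686*1/33802 = -3843/16901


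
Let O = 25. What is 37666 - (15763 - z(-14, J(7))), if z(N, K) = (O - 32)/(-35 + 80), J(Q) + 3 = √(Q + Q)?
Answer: 985628/45 ≈ 21903.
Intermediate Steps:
J(Q) = -3 + √2*√Q (J(Q) = -3 + √(Q + Q) = -3 + √(2*Q) = -3 + √2*√Q)
z(N, K) = -7/45 (z(N, K) = (25 - 32)/(-35 + 80) = -7/45)
37666 - (15763 - z(-14, J(7))) = 37666 - (15763 - 1*(-7/45)) = 37666 - (15763 + 7/45) = 37666 - 1*709342/45 = 37666 - 709342/45 = 985628/45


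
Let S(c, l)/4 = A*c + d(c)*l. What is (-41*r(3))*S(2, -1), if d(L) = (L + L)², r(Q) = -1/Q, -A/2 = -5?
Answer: 656/3 ≈ 218.67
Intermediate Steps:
A = 10 (A = -2*(-5) = 10)
d(L) = 4*L² (d(L) = (2*L)² = 4*L²)
S(c, l) = 40*c + 16*l*c² (S(c, l) = 4*(10*c + (4*c²)*l) = 4*(10*c + 4*l*c²) = 40*c + 16*l*c²)
(-41*r(3))*S(2, -1) = (-(-41)/3)*(8*2*(5 + 2*2*(-1))) = (-(-41)/3)*(8*2*(5 - 4)) = (-41*(-⅓))*(8*2*1) = (41/3)*16 = 656/3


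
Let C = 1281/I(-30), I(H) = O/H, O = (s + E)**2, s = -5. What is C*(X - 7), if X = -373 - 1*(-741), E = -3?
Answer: -6936615/32 ≈ -2.1677e+5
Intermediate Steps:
O = 64 (O = (-5 - 3)**2 = (-8)**2 = 64)
I(H) = 64/H
X = 368 (X = -373 + 741 = 368)
C = -19215/32 (C = 1281/((64/(-30))) = 1281/((64*(-1/30))) = 1281/(-32/15) = 1281*(-15/32) = -19215/32 ≈ -600.47)
C*(X - 7) = -19215*(368 - 7)/32 = -19215/32*361 = -6936615/32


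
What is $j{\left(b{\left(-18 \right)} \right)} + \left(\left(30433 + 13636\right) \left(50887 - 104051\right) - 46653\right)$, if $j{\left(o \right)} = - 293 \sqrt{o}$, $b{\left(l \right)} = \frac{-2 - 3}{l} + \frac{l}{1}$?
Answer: $-2342930969 - \frac{293 i \sqrt{638}}{6} \approx -2.3429 \cdot 10^{9} - 1233.5 i$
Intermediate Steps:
$b{\left(l \right)} = l - \frac{5}{l}$ ($b{\left(l \right)} = - \frac{5}{l} + l 1 = - \frac{5}{l} + l = l - \frac{5}{l}$)
$j{\left(b{\left(-18 \right)} \right)} + \left(\left(30433 + 13636\right) \left(50887 - 104051\right) - 46653\right) = - 293 \sqrt{-18 - \frac{5}{-18}} + \left(\left(30433 + 13636\right) \left(50887 - 104051\right) - 46653\right) = - 293 \sqrt{-18 - - \frac{5}{18}} + \left(44069 \left(-53164\right) - 46653\right) = - 293 \sqrt{-18 + \frac{5}{18}} - 2342930969 = - 293 \sqrt{- \frac{319}{18}} - 2342930969 = - 293 \frac{i \sqrt{638}}{6} - 2342930969 = - \frac{293 i \sqrt{638}}{6} - 2342930969 = -2342930969 - \frac{293 i \sqrt{638}}{6}$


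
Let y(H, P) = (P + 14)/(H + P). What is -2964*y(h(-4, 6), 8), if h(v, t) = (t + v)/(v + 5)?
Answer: -32604/5 ≈ -6520.8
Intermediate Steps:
h(v, t) = (t + v)/(5 + v)
y(H, P) = (14 + P)/(H + P)
-2964*y(h(-4, 6), 8) = -2964*(14 + 8)/((6 - 4)/(5 - 4) + 8) = -2964*22/(2/1 + 8) = -2964*22/(1*2 + 8) = -2964*22/(2 + 8) = -2964*22/10 = -1482*22/5 = -2964*11/5 = -32604/5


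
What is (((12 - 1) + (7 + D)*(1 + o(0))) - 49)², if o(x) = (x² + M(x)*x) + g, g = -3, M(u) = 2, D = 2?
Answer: 3136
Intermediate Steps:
o(x) = -3 + x² + 2*x (o(x) = (x² + 2*x) - 3 = -3 + x² + 2*x)
(((12 - 1) + (7 + D)*(1 + o(0))) - 49)² = (((12 - 1) + (7 + 2)*(1 + (-3 + 0² + 2*0))) - 49)² = ((11 + 9*(1 + (-3 + 0 + 0))) - 49)² = ((11 + 9*(1 - 3)) - 49)² = ((11 + 9*(-2)) - 49)² = ((11 - 18) - 49)² = (-7 - 49)² = (-56)² = 3136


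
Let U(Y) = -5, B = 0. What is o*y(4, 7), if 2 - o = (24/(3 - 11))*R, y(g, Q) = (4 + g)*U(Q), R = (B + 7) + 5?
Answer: -1520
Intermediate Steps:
R = 12 (R = (0 + 7) + 5 = 7 + 5 = 12)
y(g, Q) = -20 - 5*g (y(g, Q) = (4 + g)*(-5) = -20 - 5*g)
o = 38 (o = 2 - 24/(3 - 11)*12 = 2 - 24/(-8)*12 = 2 - 24*(-⅛)*12 = 2 - (-3)*12 = 2 - 1*(-36) = 2 + 36 = 38)
o*y(4, 7) = 38*(-20 - 5*4) = 38*(-20 - 20) = 38*(-40) = -1520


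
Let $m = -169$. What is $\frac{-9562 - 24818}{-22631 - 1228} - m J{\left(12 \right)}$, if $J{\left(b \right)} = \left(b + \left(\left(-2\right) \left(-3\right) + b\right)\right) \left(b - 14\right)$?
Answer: $- \frac{26877320}{2651} \approx -10139.0$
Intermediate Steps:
$J{\left(b \right)} = \left(-14 + b\right) \left(6 + 2 b\right)$ ($J{\left(b \right)} = \left(b + \left(6 + b\right)\right) \left(-14 + b\right) = \left(6 + 2 b\right) \left(-14 + b\right) = \left(-14 + b\right) \left(6 + 2 b\right)$)
$\frac{-9562 - 24818}{-22631 - 1228} - m J{\left(12 \right)} = \frac{-9562 - 24818}{-22631 - 1228} - - 169 \left(-84 - 264 + 2 \cdot 12^{2}\right) = - \frac{34380}{-23859} - - 169 \left(-84 - 264 + 2 \cdot 144\right) = \left(-34380\right) \left(- \frac{1}{23859}\right) - - 169 \left(-84 - 264 + 288\right) = \frac{3820}{2651} - \left(-169\right) \left(-60\right) = \frac{3820}{2651} - 10140 = - \frac{26877320}{2651}$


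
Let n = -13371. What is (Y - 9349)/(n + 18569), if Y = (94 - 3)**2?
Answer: -534/2599 ≈ -0.20546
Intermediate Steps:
Y = 8281 (Y = 91**2 = 8281)
(Y - 9349)/(n + 18569) = (8281 - 9349)/(-13371 + 18569) = -1068/5198 = -1068*1/5198 = -534/2599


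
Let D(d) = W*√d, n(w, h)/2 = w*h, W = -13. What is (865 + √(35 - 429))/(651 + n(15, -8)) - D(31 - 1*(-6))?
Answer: 865/411 + 13*√37 + I*√394/411 ≈ 81.181 + 0.048295*I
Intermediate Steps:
n(w, h) = 2*h*w (n(w, h) = 2*(w*h) = 2*(h*w) = 2*h*w)
D(d) = -13*√d
(865 + √(35 - 429))/(651 + n(15, -8)) - D(31 - 1*(-6)) = (865 + √(35 - 429))/(651 + 2*(-8)*15) - (-13)*√(31 - 1*(-6)) = (865 + √(-394))/(651 - 240) - (-13)*√(31 + 6) = (865 + I*√394)/411 - (-13)*√37 = (865 + I*√394)*(1/411) + 13*√37 = (865/411 + I*√394/411) + 13*√37 = 865/411 + 13*√37 + I*√394/411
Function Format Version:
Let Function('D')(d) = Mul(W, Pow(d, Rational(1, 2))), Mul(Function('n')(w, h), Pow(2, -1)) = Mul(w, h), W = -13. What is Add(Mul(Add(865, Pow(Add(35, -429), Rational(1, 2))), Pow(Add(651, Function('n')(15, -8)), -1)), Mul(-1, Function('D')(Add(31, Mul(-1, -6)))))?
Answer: Add(Rational(865, 411), Mul(13, Pow(37, Rational(1, 2))), Mul(Rational(1, 411), I, Pow(394, Rational(1, 2)))) ≈ Add(81.181, Mul(0.048295, I))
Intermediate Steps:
Function('n')(w, h) = Mul(2, h, w) (Function('n')(w, h) = Mul(2, Mul(w, h)) = Mul(2, Mul(h, w)) = Mul(2, h, w))
Function('D')(d) = Mul(-13, Pow(d, Rational(1, 2)))
Add(Mul(Add(865, Pow(Add(35, -429), Rational(1, 2))), Pow(Add(651, Function('n')(15, -8)), -1)), Mul(-1, Function('D')(Add(31, Mul(-1, -6))))) = Add(Mul(Add(865, Pow(Add(35, -429), Rational(1, 2))), Pow(Add(651, Mul(2, -8, 15)), -1)), Mul(-1, Mul(-13, Pow(Add(31, Mul(-1, -6)), Rational(1, 2))))) = Add(Mul(Add(865, Pow(-394, Rational(1, 2))), Pow(Add(651, -240), -1)), Mul(-1, Mul(-13, Pow(Add(31, 6), Rational(1, 2))))) = Add(Mul(Add(865, Mul(I, Pow(394, Rational(1, 2)))), Pow(411, -1)), Mul(-1, Mul(-13, Pow(37, Rational(1, 2))))) = Add(Mul(Add(865, Mul(I, Pow(394, Rational(1, 2)))), Rational(1, 411)), Mul(13, Pow(37, Rational(1, 2)))) = Add(Add(Rational(865, 411), Mul(Rational(1, 411), I, Pow(394, Rational(1, 2)))), Mul(13, Pow(37, Rational(1, 2)))) = Add(Rational(865, 411), Mul(13, Pow(37, Rational(1, 2))), Mul(Rational(1, 411), I, Pow(394, Rational(1, 2))))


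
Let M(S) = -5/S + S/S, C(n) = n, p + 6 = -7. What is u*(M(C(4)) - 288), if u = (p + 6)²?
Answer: -56497/4 ≈ -14124.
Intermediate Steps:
p = -13 (p = -6 - 7 = -13)
M(S) = 1 - 5/S (M(S) = -5/S + 1 = 1 - 5/S)
u = 49 (u = (-13 + 6)² = (-7)² = 49)
u*(M(C(4)) - 288) = 49*((-5 + 4)/4 - 288) = 49*((¼)*(-1) - 288) = 49*(-¼ - 288) = 49*(-1153/4) = -56497/4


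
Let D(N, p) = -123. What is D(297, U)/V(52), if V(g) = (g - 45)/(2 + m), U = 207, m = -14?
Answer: 1476/7 ≈ 210.86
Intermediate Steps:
V(g) = 15/4 - g/12 (V(g) = (g - 45)/(2 - 14) = (-45 + g)/(-12) = (-45 + g)*(-1/12) = 15/4 - g/12)
D(297, U)/V(52) = -123/(15/4 - 1/12*52) = -123/(15/4 - 13/3) = -123/(-7/12) = -123*(-12/7) = 1476/7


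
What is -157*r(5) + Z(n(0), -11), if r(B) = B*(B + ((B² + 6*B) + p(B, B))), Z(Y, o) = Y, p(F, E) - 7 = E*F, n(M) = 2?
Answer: -72218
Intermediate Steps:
p(F, E) = 7 + E*F
r(B) = B*(7 + 2*B² + 7*B) (r(B) = B*(B + ((B² + 6*B) + (7 + B*B))) = B*(B + ((B² + 6*B) + (7 + B²))) = B*(B + (7 + 2*B² + 6*B)) = B*(7 + 2*B² + 7*B))
-157*r(5) + Z(n(0), -11) = -785*(7 + 2*5² + 7*5) + 2 = -785*(7 + 2*25 + 35) + 2 = -785*(7 + 50 + 35) + 2 = -785*92 + 2 = -157*460 + 2 = -72220 + 2 = -72218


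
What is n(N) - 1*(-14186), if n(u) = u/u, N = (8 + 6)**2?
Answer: 14187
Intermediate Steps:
N = 196 (N = 14**2 = 196)
n(u) = 1
n(N) - 1*(-14186) = 1 - 1*(-14186) = 1 + 14186 = 14187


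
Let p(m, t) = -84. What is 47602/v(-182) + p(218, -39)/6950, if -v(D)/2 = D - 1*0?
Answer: 82700831/632450 ≈ 130.76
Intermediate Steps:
v(D) = -2*D (v(D) = -2*(D - 1*0) = -2*(D + 0) = -2*D)
47602/v(-182) + p(218, -39)/6950 = 47602/((-2*(-182))) - 84/6950 = 47602/364 - 84*1/6950 = 47602*(1/364) - 42/3475 = 23801/182 - 42/3475 = 82700831/632450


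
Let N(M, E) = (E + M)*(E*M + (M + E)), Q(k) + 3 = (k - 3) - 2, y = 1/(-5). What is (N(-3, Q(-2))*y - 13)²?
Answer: 24336/25 ≈ 973.44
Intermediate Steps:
y = -⅕ ≈ -0.20000
Q(k) = -8 + k (Q(k) = -3 + ((k - 3) - 2) = -3 + ((-3 + k) - 2) = -3 + (-5 + k) = -8 + k)
N(M, E) = (E + M)*(E + M + E*M) (N(M, E) = (E + M)*(E*M + (E + M)) = (E + M)*(E + M + E*M))
(N(-3, Q(-2))*y - 13)² = (((-8 - 2)² + (-3)² + (-8 - 2)*(-3)² - 3*(-8 - 2)² + 2*(-8 - 2)*(-3))*(-⅕) - 13)² = (((-10)² + 9 - 10*9 - 3*(-10)² + 2*(-10)*(-3))*(-⅕) - 13)² = ((100 + 9 - 90 - 3*100 + 60)*(-⅕) - 13)² = ((100 + 9 - 90 - 300 + 60)*(-⅕) - 13)² = (-221*(-⅕) - 13)² = (221/5 - 13)² = (156/5)² = 24336/25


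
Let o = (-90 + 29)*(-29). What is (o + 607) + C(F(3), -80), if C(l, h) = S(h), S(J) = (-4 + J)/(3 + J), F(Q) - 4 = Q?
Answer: 26148/11 ≈ 2377.1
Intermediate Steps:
F(Q) = 4 + Q
S(J) = (-4 + J)/(3 + J)
C(l, h) = (-4 + h)/(3 + h)
o = 1769 (o = -61*(-29) = 1769)
(o + 607) + C(F(3), -80) = (1769 + 607) + (-4 - 80)/(3 - 80) = 2376 - 84/(-77) = 2376 - 1/77*(-84) = 2376 + 12/11 = 26148/11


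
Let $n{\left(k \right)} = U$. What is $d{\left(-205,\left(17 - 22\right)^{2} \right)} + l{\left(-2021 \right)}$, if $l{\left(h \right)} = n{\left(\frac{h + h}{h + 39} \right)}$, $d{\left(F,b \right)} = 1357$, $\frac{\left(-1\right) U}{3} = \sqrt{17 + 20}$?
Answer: $1357 - 3 \sqrt{37} \approx 1338.8$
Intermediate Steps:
$U = - 3 \sqrt{37}$ ($U = - 3 \sqrt{17 + 20} = - 3 \sqrt{37} \approx -18.248$)
$n{\left(k \right)} = - 3 \sqrt{37}$
$l{\left(h \right)} = - 3 \sqrt{37}$
$d{\left(-205,\left(17 - 22\right)^{2} \right)} + l{\left(-2021 \right)} = 1357 - 3 \sqrt{37}$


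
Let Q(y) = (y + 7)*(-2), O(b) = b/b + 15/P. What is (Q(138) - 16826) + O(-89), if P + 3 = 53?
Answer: -171147/10 ≈ -17115.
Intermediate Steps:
P = 50 (P = -3 + 53 = 50)
O(b) = 13/10 (O(b) = b/b + 15/50 = 1 + 15*(1/50) = 1 + 3/10 = 13/10)
Q(y) = -14 - 2*y (Q(y) = (7 + y)*(-2) = -14 - 2*y)
(Q(138) - 16826) + O(-89) = ((-14 - 2*138) - 16826) + 13/10 = ((-14 - 276) - 16826) + 13/10 = (-290 - 16826) + 13/10 = -17116 + 13/10 = -171147/10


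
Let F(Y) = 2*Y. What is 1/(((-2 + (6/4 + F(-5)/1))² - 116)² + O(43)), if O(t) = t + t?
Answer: 16/1905 ≈ 0.0083990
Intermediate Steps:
O(t) = 2*t
1/(((-2 + (6/4 + F(-5)/1))² - 116)² + O(43)) = 1/(((-2 + (6/4 + (2*(-5))/1))² - 116)² + 2*43) = 1/(((-2 + (6*(¼) - 10*1))² - 116)² + 86) = 1/(((-2 + (3/2 - 10))² - 116)² + 86) = 1/(((-2 - 17/2)² - 116)² + 86) = 1/(((-21/2)² - 116)² + 86) = 1/((441/4 - 116)² + 86) = 1/((-23/4)² + 86) = 1/(529/16 + 86) = 1/(1905/16) = 16/1905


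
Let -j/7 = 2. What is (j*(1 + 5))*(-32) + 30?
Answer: 2718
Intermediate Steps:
j = -14 (j = -7*2 = -14)
(j*(1 + 5))*(-32) + 30 = -14*(1 + 5)*(-32) + 30 = -14*6*(-32) + 30 = -84*(-32) + 30 = 2688 + 30 = 2718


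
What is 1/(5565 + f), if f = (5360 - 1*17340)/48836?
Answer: 12209/67940090 ≈ 0.00017970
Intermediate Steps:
f = -2995/12209 (f = (5360 - 17340)*(1/48836) = -11980*1/48836 = -2995/12209 ≈ -0.24531)
1/(5565 + f) = 1/(5565 - 2995/12209) = 1/(67940090/12209) = 12209/67940090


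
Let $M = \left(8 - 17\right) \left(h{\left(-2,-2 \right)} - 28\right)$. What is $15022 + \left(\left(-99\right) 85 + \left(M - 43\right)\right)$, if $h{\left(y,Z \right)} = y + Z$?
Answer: $6852$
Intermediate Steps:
$h{\left(y,Z \right)} = Z + y$
$M = 288$ ($M = \left(8 - 17\right) \left(\left(-2 - 2\right) - 28\right) = - 9 \left(-4 - 28\right) = \left(-9\right) \left(-32\right) = 288$)
$15022 + \left(\left(-99\right) 85 + \left(M - 43\right)\right) = 15022 + \left(\left(-99\right) 85 + \left(288 - 43\right)\right) = 15022 + \left(-8415 + 245\right) = 15022 - 8170 = 6852$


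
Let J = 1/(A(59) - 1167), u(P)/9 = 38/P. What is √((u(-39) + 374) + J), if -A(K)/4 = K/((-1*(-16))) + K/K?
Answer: 4*√9642659182/20553 ≈ 19.111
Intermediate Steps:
u(P) = 342/P (u(P) = 9*(38/P) = 342/P)
A(K) = -4 - K/4 (A(K) = -4*(K/((-1*(-16))) + K/K) = -4*(K/16 + 1) = -4*(1 + K/16) = -4 - K/4)
J = -4/4743 (J = 1/((-4 - ¼*59) - 1167) = 1/((-4 - 59/4) - 1167) = 1/(-75/4 - 1167) = 1/(-4743/4) = -4/4743 ≈ -0.00084335)
√((u(-39) + 374) + J) = √((342/(-39) + 374) - 4/4743) = √((342*(-1/39) + 374) - 4/4743) = √((-114/13 + 374) - 4/4743) = √(4748/13 - 4/4743) = √(22519712/61659) = 4*√9642659182/20553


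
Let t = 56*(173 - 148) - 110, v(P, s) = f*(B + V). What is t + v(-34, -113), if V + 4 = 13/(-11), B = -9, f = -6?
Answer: 15126/11 ≈ 1375.1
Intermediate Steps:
V = -57/11 (V = -4 + 13/(-11) = -4 + 13*(-1/11) = -4 - 13/11 = -57/11 ≈ -5.1818)
v(P, s) = 936/11 (v(P, s) = -6*(-9 - 57/11) = -6*(-156/11) = 936/11)
t = 1290 (t = 56*25 - 110 = 1400 - 110 = 1290)
t + v(-34, -113) = 1290 + 936/11 = 15126/11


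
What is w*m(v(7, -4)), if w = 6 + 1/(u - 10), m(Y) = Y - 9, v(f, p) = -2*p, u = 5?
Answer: -29/5 ≈ -5.8000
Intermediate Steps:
m(Y) = -9 + Y
w = 29/5 (w = 6 + 1/(5 - 10) = 6 + 1/(-5) = 6 - ⅕ = 29/5 ≈ 5.8000)
w*m(v(7, -4)) = 29*(-9 - 2*(-4))/5 = 29*(-9 + 8)/5 = (29/5)*(-1) = -29/5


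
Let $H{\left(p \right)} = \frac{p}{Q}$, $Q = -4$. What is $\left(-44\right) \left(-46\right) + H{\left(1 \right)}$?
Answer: $\frac{8095}{4} \approx 2023.8$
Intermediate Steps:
$H{\left(p \right)} = - \frac{p}{4}$ ($H{\left(p \right)} = \frac{p}{-4} = p \left(- \frac{1}{4}\right) = - \frac{p}{4}$)
$\left(-44\right) \left(-46\right) + H{\left(1 \right)} = \left(-44\right) \left(-46\right) - \frac{1}{4} = 2024 - \frac{1}{4} = \frac{8095}{4}$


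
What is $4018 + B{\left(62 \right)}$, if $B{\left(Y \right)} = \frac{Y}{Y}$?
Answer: $4019$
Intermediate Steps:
$B{\left(Y \right)} = 1$
$4018 + B{\left(62 \right)} = 4018 + 1 = 4019$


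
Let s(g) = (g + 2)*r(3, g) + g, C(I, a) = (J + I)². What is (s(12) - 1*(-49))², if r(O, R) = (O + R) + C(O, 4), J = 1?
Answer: 245025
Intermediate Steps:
C(I, a) = (1 + I)²
r(O, R) = O + R + (1 + O)² (r(O, R) = (O + R) + (1 + O)² = O + R + (1 + O)²)
s(g) = g + (2 + g)*(19 + g) (s(g) = (g + 2)*(3 + g + (1 + 3)²) + g = (2 + g)*(3 + g + 4²) + g = (2 + g)*(3 + g + 16) + g = (2 + g)*(19 + g) + g = g + (2 + g)*(19 + g))
(s(12) - 1*(-49))² = ((38 + 12² + 22*12) - 1*(-49))² = ((38 + 144 + 264) + 49)² = (446 + 49)² = 495² = 245025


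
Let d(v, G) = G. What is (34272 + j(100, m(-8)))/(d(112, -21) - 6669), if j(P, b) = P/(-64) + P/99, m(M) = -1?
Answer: -54285973/10596960 ≈ -5.1228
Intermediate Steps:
j(P, b) = -35*P/6336 (j(P, b) = P*(-1/64) + P*(1/99) = -P/64 + P/99 = -35*P/6336)
(34272 + j(100, m(-8)))/(d(112, -21) - 6669) = (34272 - 35/6336*100)/(-21 - 6669) = (34272 - 875/1584)/(-6690) = (54285973/1584)*(-1/6690) = -54285973/10596960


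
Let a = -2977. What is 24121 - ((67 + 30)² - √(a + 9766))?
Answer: 14712 + √6789 ≈ 14794.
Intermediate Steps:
24121 - ((67 + 30)² - √(a + 9766)) = 24121 - ((67 + 30)² - √(-2977 + 9766)) = 24121 - (97² - √6789) = 24121 - (9409 - √6789) = 24121 + (-9409 + √6789) = 14712 + √6789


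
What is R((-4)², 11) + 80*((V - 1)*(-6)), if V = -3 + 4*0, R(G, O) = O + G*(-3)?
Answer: 1883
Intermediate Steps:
R(G, O) = O - 3*G
V = -3 (V = -3 + 0 = -3)
R((-4)², 11) + 80*((V - 1)*(-6)) = (11 - 3*(-4)²) + 80*((-3 - 1)*(-6)) = (11 - 3*16) + 80*(-4*(-6)) = (11 - 48) + 80*24 = -37 + 1920 = 1883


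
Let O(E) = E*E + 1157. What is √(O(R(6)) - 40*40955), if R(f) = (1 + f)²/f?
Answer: I*√58931147/6 ≈ 1279.4*I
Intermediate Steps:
R(f) = (1 + f)²/f
O(E) = 1157 + E² (O(E) = E² + 1157 = 1157 + E²)
√(O(R(6)) - 40*40955) = √((1157 + ((1 + 6)²/6)²) - 40*40955) = √((1157 + ((⅙)*7²)²) - 1638200) = √((1157 + ((⅙)*49)²) - 1638200) = √((1157 + (49/6)²) - 1638200) = √((1157 + 2401/36) - 1638200) = √(44053/36 - 1638200) = √(-58931147/36) = I*√58931147/6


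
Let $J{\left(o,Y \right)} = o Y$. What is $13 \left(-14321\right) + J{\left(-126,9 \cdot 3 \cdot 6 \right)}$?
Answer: $-206585$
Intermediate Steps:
$J{\left(o,Y \right)} = Y o$
$13 \left(-14321\right) + J{\left(-126,9 \cdot 3 \cdot 6 \right)} = 13 \left(-14321\right) + 9 \cdot 3 \cdot 6 \left(-126\right) = -186173 + 27 \cdot 6 \left(-126\right) = -186173 + 162 \left(-126\right) = -186173 - 20412 = -206585$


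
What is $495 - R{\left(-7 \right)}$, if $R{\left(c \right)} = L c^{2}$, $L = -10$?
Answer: $985$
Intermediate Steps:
$R{\left(c \right)} = - 10 c^{2}$
$495 - R{\left(-7 \right)} = 495 - - 10 \left(-7\right)^{2} = 495 - \left(-10\right) 49 = 495 - -490 = 495 + 490 = 985$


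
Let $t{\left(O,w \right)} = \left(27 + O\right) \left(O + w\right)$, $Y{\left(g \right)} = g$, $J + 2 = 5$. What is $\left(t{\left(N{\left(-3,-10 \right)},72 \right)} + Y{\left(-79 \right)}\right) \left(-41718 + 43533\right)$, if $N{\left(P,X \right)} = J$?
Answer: $3940365$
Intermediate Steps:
$J = 3$ ($J = -2 + 5 = 3$)
$N{\left(P,X \right)} = 3$
$\left(t{\left(N{\left(-3,-10 \right)},72 \right)} + Y{\left(-79 \right)}\right) \left(-41718 + 43533\right) = \left(\left(3^{2} + 27 \cdot 3 + 27 \cdot 72 + 3 \cdot 72\right) - 79\right) \left(-41718 + 43533\right) = \left(\left(9 + 81 + 1944 + 216\right) - 79\right) 1815 = \left(2250 - 79\right) 1815 = 2171 \cdot 1815 = 3940365$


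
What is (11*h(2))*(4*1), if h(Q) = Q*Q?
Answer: 176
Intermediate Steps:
h(Q) = Q²
(11*h(2))*(4*1) = (11*2²)*(4*1) = (11*4)*4 = 44*4 = 176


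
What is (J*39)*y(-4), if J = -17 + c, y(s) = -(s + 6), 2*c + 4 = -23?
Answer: 2379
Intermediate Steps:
c = -27/2 (c = -2 + (½)*(-23) = -2 - 23/2 = -27/2 ≈ -13.500)
y(s) = -6 - s (y(s) = -(6 + s) = -6 - s)
J = -61/2 (J = -17 - 27/2 = -61/2 ≈ -30.500)
(J*39)*y(-4) = (-61/2*39)*(-6 - 1*(-4)) = -2379*(-6 + 4)/2 = -2379/2*(-2) = 2379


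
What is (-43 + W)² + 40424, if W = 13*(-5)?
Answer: 52088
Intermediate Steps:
W = -65
(-43 + W)² + 40424 = (-43 - 65)² + 40424 = (-108)² + 40424 = 11664 + 40424 = 52088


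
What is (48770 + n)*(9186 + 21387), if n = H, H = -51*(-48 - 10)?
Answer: 1581480144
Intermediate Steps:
H = 2958 (H = -51*(-58) = 2958)
n = 2958
(48770 + n)*(9186 + 21387) = (48770 + 2958)*(9186 + 21387) = 51728*30573 = 1581480144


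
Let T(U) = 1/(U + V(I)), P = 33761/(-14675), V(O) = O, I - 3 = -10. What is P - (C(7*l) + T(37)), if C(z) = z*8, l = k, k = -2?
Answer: 9656099/88050 ≈ 109.67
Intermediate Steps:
I = -7 (I = 3 - 10 = -7)
P = -33761/14675 (P = 33761*(-1/14675) = -33761/14675 ≈ -2.3006)
l = -2
C(z) = 8*z
T(U) = 1/(-7 + U) (T(U) = 1/(U - 7) = 1/(-7 + U))
P - (C(7*l) + T(37)) = -33761/14675 - (8*(7*(-2)) + 1/(-7 + 37)) = -33761/14675 - (8*(-14) + 1/30) = -33761/14675 - (-112 + 1/30) = -33761/14675 - 1*(-3359/30) = -33761/14675 + 3359/30 = 9656099/88050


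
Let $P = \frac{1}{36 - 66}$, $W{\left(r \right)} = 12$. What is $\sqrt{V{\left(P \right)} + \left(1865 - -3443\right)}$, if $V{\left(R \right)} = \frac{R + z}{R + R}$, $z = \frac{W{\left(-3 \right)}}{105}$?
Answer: $\frac{3 \sqrt{115570}}{14} \approx 72.848$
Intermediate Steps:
$P = - \frac{1}{30}$ ($P = \frac{1}{-30} = - \frac{1}{30} \approx -0.033333$)
$z = \frac{4}{35}$ ($z = \frac{12}{105} = 12 \cdot \frac{1}{105} = \frac{4}{35} \approx 0.11429$)
$V{\left(R \right)} = \frac{\frac{4}{35} + R}{2 R}$ ($V{\left(R \right)} = \frac{R + \frac{4}{35}}{R + R} = \frac{\frac{4}{35} + R}{2 R}$)
$\sqrt{V{\left(P \right)} + \left(1865 - -3443\right)} = \sqrt{\frac{4 + 35 \left(- \frac{1}{30}\right)}{70 \left(- \frac{1}{30}\right)} + \left(1865 - -3443\right)} = \sqrt{\frac{1}{70} \left(-30\right) \left(4 - \frac{7}{6}\right) + \left(1865 + 3443\right)} = \sqrt{\frac{1}{70} \left(-30\right) \frac{17}{6} + 5308} = \sqrt{- \frac{17}{14} + 5308} = \sqrt{\frac{74295}{14}} = \frac{3 \sqrt{115570}}{14}$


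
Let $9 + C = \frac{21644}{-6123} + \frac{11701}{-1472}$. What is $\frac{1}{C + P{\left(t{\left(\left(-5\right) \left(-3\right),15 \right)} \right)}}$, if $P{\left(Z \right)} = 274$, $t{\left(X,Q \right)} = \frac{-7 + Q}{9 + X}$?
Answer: $\frac{9013056}{2284954649} \approx 0.0039445$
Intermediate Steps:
$t{\left(X,Q \right)} = \frac{-7 + Q}{9 + X}$
$C = - \frac{184622695}{9013056}$ ($C = -9 + \left(\frac{21644}{-6123} + \frac{11701}{-1472}\right) = -9 + \left(21644 \left(- \frac{1}{6123}\right) + 11701 \left(- \frac{1}{1472}\right)\right) = -9 - \frac{103505191}{9013056} = - \frac{184622695}{9013056} \approx -20.484$)
$\frac{1}{C + P{\left(t{\left(\left(-5\right) \left(-3\right),15 \right)} \right)}} = \frac{1}{- \frac{184622695}{9013056} + 274} = \frac{1}{\frac{2284954649}{9013056}} = \frac{9013056}{2284954649}$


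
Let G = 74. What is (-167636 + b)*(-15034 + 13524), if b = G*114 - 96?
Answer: 240536960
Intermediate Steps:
b = 8340 (b = 74*114 - 96 = 8436 - 96 = 8340)
(-167636 + b)*(-15034 + 13524) = (-167636 + 8340)*(-15034 + 13524) = -159296*(-1510) = 240536960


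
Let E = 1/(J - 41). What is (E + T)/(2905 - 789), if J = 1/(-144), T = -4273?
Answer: -25232209/12494980 ≈ -2.0194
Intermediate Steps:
J = -1/144 ≈ -0.0069444
E = -144/5905 (E = 1/(-1/144 - 41) = 1/(-5905/144) = -144/5905 ≈ -0.024386)
(E + T)/(2905 - 789) = (-144/5905 - 4273)/(2905 - 789) = -25232209/5905/2116 = -25232209/5905*1/2116 = -25232209/12494980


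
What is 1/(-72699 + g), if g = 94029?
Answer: 1/21330 ≈ 4.6882e-5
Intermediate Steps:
1/(-72699 + g) = 1/(-72699 + 94029) = 1/21330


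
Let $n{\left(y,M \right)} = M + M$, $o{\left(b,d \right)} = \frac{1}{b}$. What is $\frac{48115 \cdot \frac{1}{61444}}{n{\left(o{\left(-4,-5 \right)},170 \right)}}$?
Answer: $\frac{9623}{4178192} \approx 0.0023031$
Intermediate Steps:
$n{\left(y,M \right)} = 2 M$
$\frac{48115 \cdot \frac{1}{61444}}{n{\left(o{\left(-4,-5 \right)},170 \right)}} = \frac{48115 \cdot \frac{1}{61444}}{2 \cdot 170} = \frac{48115 \cdot \frac{1}{61444}}{340} = \frac{48115}{61444} \cdot \frac{1}{340} = \frac{9623}{4178192}$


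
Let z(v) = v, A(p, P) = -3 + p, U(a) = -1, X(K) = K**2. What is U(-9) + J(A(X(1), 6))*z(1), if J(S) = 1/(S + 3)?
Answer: 0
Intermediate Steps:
J(S) = 1/(3 + S)
U(-9) + J(A(X(1), 6))*z(1) = -1 + 1/(3 + (-3 + 1**2)) = -1 + 1/(3 + (-3 + 1)) = -1 + 1/(3 - 2) = -1 + 1/1 = -1 + 1*1 = -1 + 1 = 0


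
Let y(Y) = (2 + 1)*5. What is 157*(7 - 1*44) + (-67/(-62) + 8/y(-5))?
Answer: -5400869/930 ≈ -5807.4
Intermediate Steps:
y(Y) = 15 (y(Y) = 3*5 = 15)
157*(7 - 1*44) + (-67/(-62) + 8/y(-5)) = 157*(7 - 1*44) + (-67/(-62) + 8/15) = 157*(7 - 44) + (-67*(-1/62) + 8*(1/15)) = 157*(-37) + (67/62 + 8/15) = -5809 + 1501/930 = -5400869/930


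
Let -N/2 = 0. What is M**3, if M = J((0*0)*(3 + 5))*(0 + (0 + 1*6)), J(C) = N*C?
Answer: 0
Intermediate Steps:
N = 0 (N = -2*0 = 0)
J(C) = 0 (J(C) = 0*C = 0)
M = 0 (M = 0*(0 + (0 + 1*6)) = 0*(0 + (0 + 6)) = 0*(0 + 6) = 0*6 = 0)
M**3 = 0**3 = 0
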